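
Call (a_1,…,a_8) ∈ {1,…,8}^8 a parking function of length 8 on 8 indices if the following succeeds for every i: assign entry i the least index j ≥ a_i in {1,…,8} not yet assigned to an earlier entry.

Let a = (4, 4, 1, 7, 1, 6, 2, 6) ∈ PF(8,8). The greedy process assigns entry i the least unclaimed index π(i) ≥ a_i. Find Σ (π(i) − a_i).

Σπ = 36 ({1..8} each once); Σa = 4+4+1+7+1+6+2+6 = 31; disp = 36−31 = 5.

5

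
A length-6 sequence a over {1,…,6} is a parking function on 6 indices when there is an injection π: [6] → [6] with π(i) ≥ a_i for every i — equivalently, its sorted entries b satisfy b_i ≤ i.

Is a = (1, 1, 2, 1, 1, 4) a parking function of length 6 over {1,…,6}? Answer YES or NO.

Sorted: b = (1, 1, 1, 1, 2, 4).
  b_1=1 ≤ 1
  b_2=1 ≤ 2
  b_3=1 ≤ 3
  b_4=1 ≤ 4
  b_5=2 ≤ 5
  b_6=4 ≤ 6
All bounds hold ⇒ YES

YES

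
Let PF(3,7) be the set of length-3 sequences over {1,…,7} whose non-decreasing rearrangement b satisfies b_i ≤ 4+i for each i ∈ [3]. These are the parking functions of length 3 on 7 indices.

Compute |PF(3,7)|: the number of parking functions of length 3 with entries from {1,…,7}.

|PF| = (7−3+1)·(7+1)^(3−1) = 5·64 = 320 [KW]
One tuple (6,1,5) → sorted (1,5,6): b_i ≤ 4+i ∀i, a PF.

320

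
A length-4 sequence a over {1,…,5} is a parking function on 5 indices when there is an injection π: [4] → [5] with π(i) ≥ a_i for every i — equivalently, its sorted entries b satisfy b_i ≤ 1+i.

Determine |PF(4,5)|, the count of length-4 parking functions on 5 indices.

|PF(4,5)| = 2·6^3 = 2 · 216 = 432 (Konheim–Weiss)
E.g. (5,2,3,2) → sorted (2,2,3,5): b_i ≤ 1+i ∀i, a PF.

432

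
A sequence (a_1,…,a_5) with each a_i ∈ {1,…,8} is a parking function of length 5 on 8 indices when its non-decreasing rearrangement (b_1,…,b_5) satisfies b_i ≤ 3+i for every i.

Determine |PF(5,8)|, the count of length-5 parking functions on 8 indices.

26244

#PF = (9−5)·9^(5−1) = 4×6561 = 26244 [KW]
Check (4,1,5,2,4) → sorted (1,2,4,4,5): b_i ≤ 3+i ∀i, a PF.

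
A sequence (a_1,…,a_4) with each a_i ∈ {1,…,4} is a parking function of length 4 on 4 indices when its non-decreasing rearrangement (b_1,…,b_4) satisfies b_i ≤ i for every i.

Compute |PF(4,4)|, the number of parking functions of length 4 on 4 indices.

125

|PF(4,4)| = 1·5^3 = 1×125 = 125
Example (4,1,2,2) → sorted (1,2,2,4): b_i ≤ i ∀i, a PF.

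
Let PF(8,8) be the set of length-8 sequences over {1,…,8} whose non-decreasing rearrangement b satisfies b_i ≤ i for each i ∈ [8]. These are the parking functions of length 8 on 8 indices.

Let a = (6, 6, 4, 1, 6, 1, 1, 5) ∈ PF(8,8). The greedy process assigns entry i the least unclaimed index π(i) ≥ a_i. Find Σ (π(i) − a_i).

Σπ(i) = 1+…+8 = 36; Σa = 6+6+4+1+6+1+1+5 = 30; disp = 36−30 = 6.

6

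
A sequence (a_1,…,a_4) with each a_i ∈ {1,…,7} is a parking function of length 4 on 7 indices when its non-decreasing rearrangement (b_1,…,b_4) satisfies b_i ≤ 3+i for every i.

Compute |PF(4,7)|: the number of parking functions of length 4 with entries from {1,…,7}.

#PF = (7+1−4)·(7+1)^{4−1} = 4×512 = 2048 (Konheim–Weiss)
One tuple (2,1,1,6) → sorted (1,1,2,6): b_i ≤ 3+i ∀i, a PF.

2048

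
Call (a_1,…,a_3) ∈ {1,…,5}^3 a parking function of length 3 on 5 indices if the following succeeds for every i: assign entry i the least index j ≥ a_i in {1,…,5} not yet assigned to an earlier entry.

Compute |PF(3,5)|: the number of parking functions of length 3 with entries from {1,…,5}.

|PF(3,5)| = (6−3)·6^(3−1) = 3·36 = 108 (Konheim–Weiss)
Example (4,1,1) → sorted (1,1,4): b_i ≤ 2+i ∀i, a PF.

108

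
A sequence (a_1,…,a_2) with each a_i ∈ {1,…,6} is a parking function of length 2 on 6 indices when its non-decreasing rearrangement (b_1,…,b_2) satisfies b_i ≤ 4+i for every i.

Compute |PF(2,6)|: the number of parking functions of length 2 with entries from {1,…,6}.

35

Count = (7−2)·7^(2−1) = 5·7 = 35 (Konheim–Weiss)
Example (1,4) → sorted (1,4): b_i ≤ 4+i ∀i, a PF.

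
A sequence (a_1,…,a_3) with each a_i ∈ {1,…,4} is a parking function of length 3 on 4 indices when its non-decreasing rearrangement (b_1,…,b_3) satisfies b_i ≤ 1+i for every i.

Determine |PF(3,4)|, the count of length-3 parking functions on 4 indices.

50

|PF| = (4+1−3)·(4+1)^{3−1} = 2 · 25 = 50
Example (4,3,1) → sorted (1,3,4): b_i ≤ 1+i ∀i, a PF.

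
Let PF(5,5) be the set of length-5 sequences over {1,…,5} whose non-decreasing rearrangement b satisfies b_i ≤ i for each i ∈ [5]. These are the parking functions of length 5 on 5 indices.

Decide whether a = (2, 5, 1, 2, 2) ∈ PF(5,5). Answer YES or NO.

Order a: b = (1, 2, 2, 2, 5).
  b_1=1 ≤ 1
  b_2=2 ≤ 2
  b_3=2 ≤ 3
  b_4=2 ≤ 4
  b_5=5 ≤ 5
All bounds hold ⇒ YES

YES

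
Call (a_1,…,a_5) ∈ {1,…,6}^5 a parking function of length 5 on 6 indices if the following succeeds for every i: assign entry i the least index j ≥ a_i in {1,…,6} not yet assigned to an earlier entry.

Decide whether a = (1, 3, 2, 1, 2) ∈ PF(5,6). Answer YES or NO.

YES

Order a: b = (1, 1, 2, 2, 3).
  b_1=1 ≤ 2
  b_2=1 ≤ 3
  b_3=2 ≤ 4
  b_4=2 ≤ 5
  b_5=3 ≤ 6
All bounds hold ⇒ YES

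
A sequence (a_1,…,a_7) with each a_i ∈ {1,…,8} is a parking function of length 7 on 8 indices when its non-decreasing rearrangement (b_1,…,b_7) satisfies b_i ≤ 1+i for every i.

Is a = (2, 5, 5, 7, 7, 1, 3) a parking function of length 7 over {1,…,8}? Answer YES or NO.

YES

Rearranged: b = (1, 2, 3, 5, 5, 7, 7).
  b_1=1 ≤ 2
  b_2=2 ≤ 3
  b_3=3 ≤ 4
  b_4=5 ≤ 5
  b_5=5 ≤ 6
  b_6=7 ≤ 7
  b_7=7 ≤ 8
All bounds hold ⇒ YES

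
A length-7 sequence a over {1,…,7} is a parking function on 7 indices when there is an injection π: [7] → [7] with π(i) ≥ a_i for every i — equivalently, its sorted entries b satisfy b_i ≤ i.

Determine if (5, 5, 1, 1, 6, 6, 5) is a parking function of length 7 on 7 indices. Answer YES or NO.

Rearranged: b = (1, 1, 5, 5, 5, 6, 6).
  b_1=1 ≤ 1
  b_2=1 ≤ 2
  b_3=5 > 3
  fails at i=3 ⇒ NO

NO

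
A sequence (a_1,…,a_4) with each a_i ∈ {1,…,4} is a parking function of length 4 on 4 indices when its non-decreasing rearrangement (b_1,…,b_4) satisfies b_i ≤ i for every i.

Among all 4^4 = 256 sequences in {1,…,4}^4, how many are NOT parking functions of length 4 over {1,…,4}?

131

|PF(4,4)| = (5−4)·5^(4−1) = 1 · 125 = 125 (Pollak)
Check (1,4,4,4) → sorted (1,4,4,4): b_2=4>2, not a PF.
4^4 − 125 = 256 − 125 = 131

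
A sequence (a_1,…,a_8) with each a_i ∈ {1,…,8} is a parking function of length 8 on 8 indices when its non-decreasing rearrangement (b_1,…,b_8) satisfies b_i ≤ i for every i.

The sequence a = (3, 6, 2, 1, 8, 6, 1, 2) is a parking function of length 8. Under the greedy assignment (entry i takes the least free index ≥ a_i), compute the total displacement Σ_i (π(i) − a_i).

7

Σπ = 8·9/2 = 36 (π permutes [8]); Σa = 3+6+2+1+8+6+1+2 = 29; disp = 36−29 = 7.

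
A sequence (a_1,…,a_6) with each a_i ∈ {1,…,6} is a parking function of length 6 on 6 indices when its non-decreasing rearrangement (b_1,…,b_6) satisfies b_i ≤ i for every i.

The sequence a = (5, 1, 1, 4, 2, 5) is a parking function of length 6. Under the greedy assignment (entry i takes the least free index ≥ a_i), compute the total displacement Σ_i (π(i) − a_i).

Σπ = 6·7/2 = 21 (π permutes [6]); Σa = 5+1+1+4+2+5 = 18; disp = 21−18 = 3.

3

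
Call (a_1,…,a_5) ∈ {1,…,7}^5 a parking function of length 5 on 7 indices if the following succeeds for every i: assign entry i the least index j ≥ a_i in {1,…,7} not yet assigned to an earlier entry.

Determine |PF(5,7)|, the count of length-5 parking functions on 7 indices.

12288

|PF| = (7−5+1)·(7+1)^(5−1) = 3 · 4096 = 12288 (Pollak)
Example (7,1,6,4,2) → sorted (1,2,4,6,7): b_i ≤ 2+i ∀i, a PF.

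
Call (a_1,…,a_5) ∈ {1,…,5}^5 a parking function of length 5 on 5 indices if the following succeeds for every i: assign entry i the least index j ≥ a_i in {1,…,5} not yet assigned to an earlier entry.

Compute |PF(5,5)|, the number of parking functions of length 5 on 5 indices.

1296

Count = (5−5+1)·(5+1)^(5−1) = 1 · 1296 = 1296 (Pollak)
Example (1,1,1,3,4) → sorted (1,1,1,3,4): b_i ≤ i ∀i, a PF.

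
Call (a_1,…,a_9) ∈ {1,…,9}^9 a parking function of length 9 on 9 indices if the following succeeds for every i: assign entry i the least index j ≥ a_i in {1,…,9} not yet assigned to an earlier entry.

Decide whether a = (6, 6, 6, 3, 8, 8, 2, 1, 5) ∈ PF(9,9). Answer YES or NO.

Sorted: b = (1, 2, 3, 5, 6, 6, 6, 8, 8).
  b_1=1 ≤ 1
  b_2=2 ≤ 2
  b_3=3 ≤ 3
  b_4=5 > 4
  fails at i=4 ⇒ NO

NO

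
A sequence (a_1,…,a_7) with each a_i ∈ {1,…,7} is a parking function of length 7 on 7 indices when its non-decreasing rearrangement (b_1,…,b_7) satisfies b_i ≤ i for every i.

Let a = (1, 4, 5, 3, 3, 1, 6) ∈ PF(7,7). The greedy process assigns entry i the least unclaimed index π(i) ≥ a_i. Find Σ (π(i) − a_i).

Σπ(i) = 1+…+7 = 28; Σa = 1+4+5+3+3+1+6 = 23; disp = 28−23 = 5.

5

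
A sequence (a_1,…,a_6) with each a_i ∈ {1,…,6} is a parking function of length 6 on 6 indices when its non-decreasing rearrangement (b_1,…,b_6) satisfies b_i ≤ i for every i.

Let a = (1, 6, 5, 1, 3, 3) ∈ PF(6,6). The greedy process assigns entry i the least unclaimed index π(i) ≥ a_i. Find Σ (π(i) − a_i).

2

Σπ = 6·7/2 = 21 (π permutes [6]); Σa = 1+6+5+1+3+3 = 19; disp = 21−19 = 2.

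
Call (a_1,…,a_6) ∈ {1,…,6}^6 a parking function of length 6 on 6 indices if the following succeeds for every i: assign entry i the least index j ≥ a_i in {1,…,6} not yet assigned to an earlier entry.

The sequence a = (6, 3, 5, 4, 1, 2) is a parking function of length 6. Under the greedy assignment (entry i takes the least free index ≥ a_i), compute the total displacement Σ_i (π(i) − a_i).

Σπ(i) = 1+…+6 = 21; Σa = 6+3+5+4+1+2 = 21; disp = 21−21 = 0.

0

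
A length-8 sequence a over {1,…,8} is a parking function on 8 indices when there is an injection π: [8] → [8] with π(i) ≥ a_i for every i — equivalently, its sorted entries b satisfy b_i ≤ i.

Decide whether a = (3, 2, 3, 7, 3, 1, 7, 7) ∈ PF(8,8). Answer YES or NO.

NO

Order a: b = (1, 2, 3, 3, 3, 7, 7, 7).
  b_1=1 ≤ 1
  b_2=2 ≤ 2
  b_3=3 ≤ 3
  b_4=3 ≤ 4
  b_5=3 ≤ 5
  b_6=7 > 6
  fails at i=6 ⇒ NO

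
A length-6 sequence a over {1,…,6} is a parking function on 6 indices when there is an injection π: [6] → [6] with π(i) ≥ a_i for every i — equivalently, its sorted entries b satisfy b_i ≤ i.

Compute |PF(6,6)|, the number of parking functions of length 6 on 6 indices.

16807

|PF(6,6)| = (6−6+1)·(6+1)^(6−1) = 1×16807 = 16807 (Konheim–Weiss)
Example (3,2,3,6,1,1) → sorted (1,1,2,3,3,6): b_i ≤ i ∀i, a PF.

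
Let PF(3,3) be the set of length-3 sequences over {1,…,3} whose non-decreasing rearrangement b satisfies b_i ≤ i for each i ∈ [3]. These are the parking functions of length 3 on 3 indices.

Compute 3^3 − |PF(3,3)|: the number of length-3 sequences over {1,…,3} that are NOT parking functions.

11

|PF(3,3)| = (3+1−3)·(3+1)^{3−1} = 1·16 = 16
Example (3,1,3) → sorted (1,3,3): b_2=3>2, not a PF.
Total 27; non-PF = 27−16 = 11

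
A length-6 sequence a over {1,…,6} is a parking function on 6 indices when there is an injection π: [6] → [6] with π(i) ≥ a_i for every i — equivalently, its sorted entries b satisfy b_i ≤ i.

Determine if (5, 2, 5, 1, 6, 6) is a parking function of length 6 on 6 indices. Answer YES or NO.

NO

Sorted: b = (1, 2, 5, 5, 6, 6).
  b_1=1 ≤ 1
  b_2=2 ≤ 2
  b_3=5 > 3
  fails at i=3 ⇒ NO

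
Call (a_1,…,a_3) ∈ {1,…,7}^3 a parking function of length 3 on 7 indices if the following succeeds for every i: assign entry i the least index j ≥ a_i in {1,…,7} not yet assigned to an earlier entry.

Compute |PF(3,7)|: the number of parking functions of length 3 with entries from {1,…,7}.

320

|PF| = (8−3)·8^(3−1) = 5·64 = 320 [KW]
One tuple (4,2,6) → sorted (2,4,6): b_i ≤ 4+i ∀i, a PF.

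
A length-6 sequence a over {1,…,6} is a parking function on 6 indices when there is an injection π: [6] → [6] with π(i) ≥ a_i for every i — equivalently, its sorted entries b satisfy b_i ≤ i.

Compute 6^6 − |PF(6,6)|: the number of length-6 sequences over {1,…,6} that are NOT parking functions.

29849

|PF| = (6−6+1)·(6+1)^(6−1) = 1×16807 = 16807 [KW]
E.g. (6,3,4,6,4,6) → sorted (3,4,4,6,6,6): b_1=3>1, not a PF.
6^6 − 16807 = 46656 − 16807 = 29849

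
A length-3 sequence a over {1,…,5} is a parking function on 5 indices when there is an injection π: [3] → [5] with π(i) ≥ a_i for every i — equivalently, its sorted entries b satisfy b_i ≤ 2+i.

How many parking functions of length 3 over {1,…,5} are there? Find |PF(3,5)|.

|PF| = (6−3)·6^(3−1) = 3 · 36 = 108 (Pollak)
Check (5,1,2) → sorted (1,2,5): b_i ≤ 2+i ∀i, a PF.

108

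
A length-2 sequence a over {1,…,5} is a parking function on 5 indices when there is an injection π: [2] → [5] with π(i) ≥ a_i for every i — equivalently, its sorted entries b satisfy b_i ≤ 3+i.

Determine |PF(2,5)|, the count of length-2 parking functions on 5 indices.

|PF(2,5)| = 4·6^1 = 4 · 6 = 24 (Pollak)
E.g. (4,3) → sorted (3,4): b_i ≤ 3+i ∀i, a PF.

24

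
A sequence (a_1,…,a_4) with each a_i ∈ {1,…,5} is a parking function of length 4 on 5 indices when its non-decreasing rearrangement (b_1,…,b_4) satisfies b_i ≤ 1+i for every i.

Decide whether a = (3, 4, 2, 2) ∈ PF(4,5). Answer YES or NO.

Order a: b = (2, 2, 3, 4).
  b_1=2 ≤ 2
  b_2=2 ≤ 3
  b_3=3 ≤ 4
  b_4=4 ≤ 5
All bounds hold ⇒ YES

YES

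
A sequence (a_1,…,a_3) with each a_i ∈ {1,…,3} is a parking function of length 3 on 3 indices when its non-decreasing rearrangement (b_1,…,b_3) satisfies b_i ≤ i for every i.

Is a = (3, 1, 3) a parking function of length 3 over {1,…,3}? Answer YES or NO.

NO

Rearranged: b = (1, 3, 3).
  b_1=1 ≤ 1
  b_2=3 > 2
  fails at i=2 ⇒ NO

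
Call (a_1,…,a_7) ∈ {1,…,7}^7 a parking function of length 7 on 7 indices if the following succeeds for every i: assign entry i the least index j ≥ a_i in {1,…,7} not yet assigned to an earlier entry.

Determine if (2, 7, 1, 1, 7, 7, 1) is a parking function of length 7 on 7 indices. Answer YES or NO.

Rearranged: b = (1, 1, 1, 2, 7, 7, 7).
  b_1=1 ≤ 1
  b_2=1 ≤ 2
  b_3=1 ≤ 3
  b_4=2 ≤ 4
  b_5=7 > 5
  fails at i=5 ⇒ NO

NO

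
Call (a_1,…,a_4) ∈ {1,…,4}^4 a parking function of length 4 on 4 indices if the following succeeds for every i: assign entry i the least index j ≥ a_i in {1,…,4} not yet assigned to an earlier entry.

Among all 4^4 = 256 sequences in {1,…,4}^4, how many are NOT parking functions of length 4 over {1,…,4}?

131

|PF| = (4+1−4)·(4+1)^{4−1} = 1 · 125 = 125
One tuple (4,4,2,2) → sorted (2,2,4,4): b_1=2>1, not a PF.
So 256 − 125 = 131 fail.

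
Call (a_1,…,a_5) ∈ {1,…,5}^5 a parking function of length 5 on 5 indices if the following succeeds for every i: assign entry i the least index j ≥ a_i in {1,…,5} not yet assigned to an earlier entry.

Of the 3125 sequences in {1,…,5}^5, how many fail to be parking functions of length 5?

1829

|PF(5,5)| = 1·6^4 = 1 · 1296 = 1296 (Konheim–Weiss)
One tuple (5,3,4,5,5) → sorted (3,4,5,5,5): b_1=3>1, not a PF.
5^5 − 1296 = 3125 − 1296 = 1829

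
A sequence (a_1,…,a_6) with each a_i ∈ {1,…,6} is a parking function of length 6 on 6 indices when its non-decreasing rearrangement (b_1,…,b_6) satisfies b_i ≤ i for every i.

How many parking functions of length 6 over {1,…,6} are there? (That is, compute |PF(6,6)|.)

16807

Count = 1·7^5 = 1×16807 = 16807 (Pollak)
Example (4,5,1,3,2,4) → sorted (1,2,3,4,4,5): b_i ≤ i ∀i, a PF.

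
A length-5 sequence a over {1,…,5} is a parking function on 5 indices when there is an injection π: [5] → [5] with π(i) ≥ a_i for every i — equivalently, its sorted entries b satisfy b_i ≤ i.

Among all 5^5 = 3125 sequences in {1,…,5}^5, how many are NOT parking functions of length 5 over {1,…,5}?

1829

|PF(5,5)| = (5−5+1)·(5+1)^(5−1) = 1×1296 = 1296 (Pollak)
Example (4,3,5,5,1) → sorted (1,3,4,5,5): b_2=3>2, not a PF.
5^5 − 1296 = 3125 − 1296 = 1829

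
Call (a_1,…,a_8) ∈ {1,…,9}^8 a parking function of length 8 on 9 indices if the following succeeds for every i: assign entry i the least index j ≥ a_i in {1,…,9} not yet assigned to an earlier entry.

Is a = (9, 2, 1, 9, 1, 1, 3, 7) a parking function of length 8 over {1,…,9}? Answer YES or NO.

Rearranged: b = (1, 1, 1, 2, 3, 7, 9, 9).
  b_1=1 ≤ 2
  b_2=1 ≤ 3
  b_3=1 ≤ 4
  b_4=2 ≤ 5
  b_5=3 ≤ 6
  b_6=7 ≤ 7
  b_7=9 > 8
  fails at i=7 ⇒ NO

NO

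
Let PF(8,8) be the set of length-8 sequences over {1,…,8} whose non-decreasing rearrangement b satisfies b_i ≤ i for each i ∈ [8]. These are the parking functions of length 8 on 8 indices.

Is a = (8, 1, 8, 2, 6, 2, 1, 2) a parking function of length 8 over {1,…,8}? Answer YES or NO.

NO

Sorted: b = (1, 1, 2, 2, 2, 6, 8, 8).
  b_1=1 ≤ 1
  b_2=1 ≤ 2
  b_3=2 ≤ 3
  b_4=2 ≤ 4
  b_5=2 ≤ 5
  b_6=6 ≤ 6
  b_7=8 > 7
  fails at i=7 ⇒ NO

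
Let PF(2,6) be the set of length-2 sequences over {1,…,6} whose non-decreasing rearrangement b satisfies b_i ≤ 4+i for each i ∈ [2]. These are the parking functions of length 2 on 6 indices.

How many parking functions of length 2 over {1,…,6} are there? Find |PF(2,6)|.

|PF(2,6)| = (6−2+1)·(6+1)^(2−1) = 5 · 7 = 35
Check (2,1) → sorted (1,2): b_i ≤ 4+i ∀i, a PF.

35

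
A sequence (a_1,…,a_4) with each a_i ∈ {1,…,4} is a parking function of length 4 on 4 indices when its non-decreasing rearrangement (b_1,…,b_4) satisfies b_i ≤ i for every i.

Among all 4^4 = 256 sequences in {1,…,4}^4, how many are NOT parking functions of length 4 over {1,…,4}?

Count = (5−4)·5^(4−1) = 1·125 = 125 [KW]
E.g. (1,3,4,3) → sorted (1,3,3,4): b_2=3>2, not a PF.
So 256 − 125 = 131 fail.

131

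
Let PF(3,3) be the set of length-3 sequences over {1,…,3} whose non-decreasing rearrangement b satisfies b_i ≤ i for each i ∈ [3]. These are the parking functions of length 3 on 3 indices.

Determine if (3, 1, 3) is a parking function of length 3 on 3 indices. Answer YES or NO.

NO

Order a: b = (1, 3, 3).
  b_1=1 ≤ 1
  b_2=3 > 2
  fails at i=2 ⇒ NO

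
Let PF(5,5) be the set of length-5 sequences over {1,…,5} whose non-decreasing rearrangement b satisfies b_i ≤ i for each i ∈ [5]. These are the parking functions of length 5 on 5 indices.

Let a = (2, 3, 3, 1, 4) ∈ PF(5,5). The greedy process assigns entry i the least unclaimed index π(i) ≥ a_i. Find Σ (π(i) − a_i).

Σπ = 15 ({1..5} each once); Σa = 2+3+3+1+4 = 13; disp = 15−13 = 2.

2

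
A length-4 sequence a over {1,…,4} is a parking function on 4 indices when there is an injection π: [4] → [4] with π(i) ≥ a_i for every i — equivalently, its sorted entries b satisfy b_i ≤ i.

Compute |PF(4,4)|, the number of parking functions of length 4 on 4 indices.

125

|PF| = (5−4)·5^(4−1) = 1 · 125 = 125 (Konheim–Weiss)
Check (2,1,1,4) → sorted (1,1,2,4): b_i ≤ i ∀i, a PF.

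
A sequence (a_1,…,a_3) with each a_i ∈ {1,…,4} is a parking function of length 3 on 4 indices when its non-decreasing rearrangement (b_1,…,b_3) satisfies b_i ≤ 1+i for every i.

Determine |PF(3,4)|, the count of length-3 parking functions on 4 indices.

50

Count = (4−3+1)·(4+1)^(3−1) = 2·25 = 50
Check (1,1,1) → sorted (1,1,1): b_i ≤ 1+i ∀i, a PF.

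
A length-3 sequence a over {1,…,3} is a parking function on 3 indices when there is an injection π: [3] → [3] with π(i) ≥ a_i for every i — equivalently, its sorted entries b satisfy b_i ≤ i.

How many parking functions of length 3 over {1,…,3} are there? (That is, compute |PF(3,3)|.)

|PF| = (3−3+1)·(3+1)^(3−1) = 1×16 = 16
One tuple (1,2,2) → sorted (1,2,2): b_i ≤ i ∀i, a PF.

16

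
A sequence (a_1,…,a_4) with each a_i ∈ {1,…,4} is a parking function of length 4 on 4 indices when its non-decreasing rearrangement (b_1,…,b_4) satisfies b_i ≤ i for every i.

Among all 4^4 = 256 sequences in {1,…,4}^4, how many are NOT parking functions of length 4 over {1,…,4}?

131

|PF| = 1·5^3 = 1×125 = 125 [KW]
One tuple (1,3,3,3) → sorted (1,3,3,3): b_2=3>2, not a PF.
4^4 − 125 = 256 − 125 = 131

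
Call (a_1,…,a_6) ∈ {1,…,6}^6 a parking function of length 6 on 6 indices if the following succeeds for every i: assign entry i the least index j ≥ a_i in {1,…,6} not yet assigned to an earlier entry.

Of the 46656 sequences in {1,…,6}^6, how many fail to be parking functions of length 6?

29849

|PF| = (6−6+1)·(6+1)^(6−1) = 1·16807 = 16807 [KW]
One tuple (5,4,1,6,6,4) → sorted (1,4,4,5,6,6): b_2=4>2, not a PF.
6^6 − 16807 = 46656 − 16807 = 29849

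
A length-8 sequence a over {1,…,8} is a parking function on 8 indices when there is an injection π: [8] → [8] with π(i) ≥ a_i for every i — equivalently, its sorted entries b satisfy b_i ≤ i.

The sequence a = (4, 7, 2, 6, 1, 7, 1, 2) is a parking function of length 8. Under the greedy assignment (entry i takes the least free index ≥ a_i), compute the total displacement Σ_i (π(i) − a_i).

Σπ(i) = 1+…+8 = 36; Σa = 4+7+2+6+1+7+1+2 = 30; disp = 36−30 = 6.

6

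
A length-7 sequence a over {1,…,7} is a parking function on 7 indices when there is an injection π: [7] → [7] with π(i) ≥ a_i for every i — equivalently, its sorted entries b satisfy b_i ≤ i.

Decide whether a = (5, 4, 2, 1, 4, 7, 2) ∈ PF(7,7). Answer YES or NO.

Rearranged: b = (1, 2, 2, 4, 4, 5, 7).
  b_1=1 ≤ 1
  b_2=2 ≤ 2
  b_3=2 ≤ 3
  b_4=4 ≤ 4
  b_5=4 ≤ 5
  b_6=5 ≤ 6
  b_7=7 ≤ 7
All bounds hold ⇒ YES

YES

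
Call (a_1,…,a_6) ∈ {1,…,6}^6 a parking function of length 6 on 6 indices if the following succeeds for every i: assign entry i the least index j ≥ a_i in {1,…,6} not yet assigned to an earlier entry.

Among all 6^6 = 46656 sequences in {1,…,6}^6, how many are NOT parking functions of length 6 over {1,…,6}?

29849

#PF = 1·7^5 = 1 · 16807 = 16807 [KW]
One tuple (5,4,3,6,6,5) → sorted (3,4,5,5,6,6): b_1=3>1, not a PF.
6^6 − 16807 = 46656 − 16807 = 29849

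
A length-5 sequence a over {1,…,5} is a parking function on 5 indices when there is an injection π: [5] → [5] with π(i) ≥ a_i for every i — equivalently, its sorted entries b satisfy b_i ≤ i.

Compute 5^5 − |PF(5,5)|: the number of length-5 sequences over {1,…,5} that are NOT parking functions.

1829

Count = (5+1−5)·(5+1)^{5−1} = 1 · 1296 = 1296 (Pollak)
One tuple (5,4,3,3,5) → sorted (3,3,4,5,5): b_1=3>1, not a PF.
Total 3125; non-PF = 3125−1296 = 1829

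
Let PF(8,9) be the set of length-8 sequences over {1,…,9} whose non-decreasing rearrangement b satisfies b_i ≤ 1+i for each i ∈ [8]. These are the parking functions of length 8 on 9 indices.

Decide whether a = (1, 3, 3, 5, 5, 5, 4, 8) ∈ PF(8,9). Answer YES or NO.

Sorted: b = (1, 3, 3, 4, 5, 5, 5, 8).
  b_1=1 ≤ 2
  b_2=3 ≤ 3
  b_3=3 ≤ 4
  b_4=4 ≤ 5
  b_5=5 ≤ 6
  b_6=5 ≤ 7
  b_7=5 ≤ 8
  b_8=8 ≤ 9
All bounds hold ⇒ YES

YES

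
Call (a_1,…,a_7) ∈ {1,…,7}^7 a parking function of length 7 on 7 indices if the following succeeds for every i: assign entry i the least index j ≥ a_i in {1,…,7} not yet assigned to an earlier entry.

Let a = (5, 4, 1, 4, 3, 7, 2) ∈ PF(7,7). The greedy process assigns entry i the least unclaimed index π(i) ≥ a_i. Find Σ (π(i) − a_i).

2

Σπ(i) = 1+…+7 = 28; Σa = 5+4+1+4+3+7+2 = 26; disp = 28−26 = 2.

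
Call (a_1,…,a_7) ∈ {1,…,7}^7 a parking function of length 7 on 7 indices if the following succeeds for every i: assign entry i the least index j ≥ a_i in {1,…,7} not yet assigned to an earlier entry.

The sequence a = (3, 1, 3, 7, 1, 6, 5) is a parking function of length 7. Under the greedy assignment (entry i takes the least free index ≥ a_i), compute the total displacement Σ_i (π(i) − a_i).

Σπ = 7·8/2 = 28 (π permutes [7]); Σa = 3+1+3+7+1+6+5 = 26; disp = 28−26 = 2.

2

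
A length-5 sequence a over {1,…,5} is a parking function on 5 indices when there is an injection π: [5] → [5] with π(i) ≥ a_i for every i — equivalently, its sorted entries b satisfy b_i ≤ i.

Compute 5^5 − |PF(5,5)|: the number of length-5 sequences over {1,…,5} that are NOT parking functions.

1829

|PF(5,5)| = (5+1−5)·(5+1)^{5−1} = 1·1296 = 1296
Check (4,4,3,5,4) → sorted (3,4,4,4,5): b_1=3>1, not a PF.
5^5 − 1296 = 3125 − 1296 = 1829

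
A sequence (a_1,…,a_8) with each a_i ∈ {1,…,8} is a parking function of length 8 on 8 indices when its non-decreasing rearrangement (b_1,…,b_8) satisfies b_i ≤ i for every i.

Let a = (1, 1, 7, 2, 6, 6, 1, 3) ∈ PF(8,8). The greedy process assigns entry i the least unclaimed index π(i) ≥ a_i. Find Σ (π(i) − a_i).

9

Σπ = 8·9/2 = 36 (π permutes [8]); Σa = 1+1+7+2+6+6+1+3 = 27; disp = 36−27 = 9.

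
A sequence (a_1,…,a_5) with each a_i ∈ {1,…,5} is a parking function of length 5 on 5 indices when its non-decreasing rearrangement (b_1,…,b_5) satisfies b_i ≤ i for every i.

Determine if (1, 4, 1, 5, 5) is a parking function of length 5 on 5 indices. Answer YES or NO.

NO

Sorted: b = (1, 1, 4, 5, 5).
  b_1=1 ≤ 1
  b_2=1 ≤ 2
  b_3=4 > 3
  fails at i=3 ⇒ NO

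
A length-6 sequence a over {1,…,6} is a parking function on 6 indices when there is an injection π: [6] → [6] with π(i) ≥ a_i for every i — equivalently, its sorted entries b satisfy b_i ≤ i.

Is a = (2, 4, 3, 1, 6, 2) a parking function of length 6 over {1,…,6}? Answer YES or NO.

YES

Rearranged: b = (1, 2, 2, 3, 4, 6).
  b_1=1 ≤ 1
  b_2=2 ≤ 2
  b_3=2 ≤ 3
  b_4=3 ≤ 4
  b_5=4 ≤ 5
  b_6=6 ≤ 6
All bounds hold ⇒ YES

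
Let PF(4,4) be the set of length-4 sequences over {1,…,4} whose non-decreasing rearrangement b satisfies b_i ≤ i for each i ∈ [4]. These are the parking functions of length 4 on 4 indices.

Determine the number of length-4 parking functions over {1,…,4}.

|PF| = (4+1−4)·(4+1)^{4−1} = 1·125 = 125 [KW]
E.g. (4,1,2,1) → sorted (1,1,2,4): b_i ≤ i ∀i, a PF.

125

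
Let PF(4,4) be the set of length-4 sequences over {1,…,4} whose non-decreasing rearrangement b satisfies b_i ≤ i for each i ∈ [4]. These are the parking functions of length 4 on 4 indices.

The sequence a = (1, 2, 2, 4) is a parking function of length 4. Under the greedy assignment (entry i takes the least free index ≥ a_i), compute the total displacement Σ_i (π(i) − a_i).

Σπ = 4·5/2 = 10 (π permutes [4]); Σa = 1+2+2+4 = 9; disp = 10−9 = 1.

1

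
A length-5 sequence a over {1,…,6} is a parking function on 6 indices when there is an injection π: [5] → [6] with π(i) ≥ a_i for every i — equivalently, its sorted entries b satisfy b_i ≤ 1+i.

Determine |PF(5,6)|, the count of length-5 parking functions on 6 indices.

4802

#PF = 2·7^4 = 2·2401 = 4802 (Konheim–Weiss)
Check (4,3,2,6,1) → sorted (1,2,3,4,6): b_i ≤ 1+i ∀i, a PF.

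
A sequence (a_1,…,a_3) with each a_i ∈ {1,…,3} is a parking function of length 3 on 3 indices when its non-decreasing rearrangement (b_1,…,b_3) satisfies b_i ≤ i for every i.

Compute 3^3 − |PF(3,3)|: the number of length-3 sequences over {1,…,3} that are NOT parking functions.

11

|PF| = (3+1−3)·(3+1)^{3−1} = 1 · 16 = 16 [KW]
One tuple (3,3,1) → sorted (1,3,3): b_2=3>2, not a PF.
So 27 − 16 = 11 fail.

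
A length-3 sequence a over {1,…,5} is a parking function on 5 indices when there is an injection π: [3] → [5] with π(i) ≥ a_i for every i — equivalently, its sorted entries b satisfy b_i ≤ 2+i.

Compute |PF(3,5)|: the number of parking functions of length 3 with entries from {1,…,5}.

Count = (5+1−3)·(5+1)^{3−1} = 3 · 36 = 108 (Pollak)
E.g. (4,1,5) → sorted (1,4,5): b_i ≤ 2+i ∀i, a PF.

108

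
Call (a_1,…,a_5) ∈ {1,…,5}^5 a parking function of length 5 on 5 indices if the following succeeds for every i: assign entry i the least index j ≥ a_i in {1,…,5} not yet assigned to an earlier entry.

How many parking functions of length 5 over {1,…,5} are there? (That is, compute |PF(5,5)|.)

|PF(5,5)| = (6−5)·6^(5−1) = 1×1296 = 1296
Check (1,4,3,2,3) → sorted (1,2,3,3,4): b_i ≤ i ∀i, a PF.

1296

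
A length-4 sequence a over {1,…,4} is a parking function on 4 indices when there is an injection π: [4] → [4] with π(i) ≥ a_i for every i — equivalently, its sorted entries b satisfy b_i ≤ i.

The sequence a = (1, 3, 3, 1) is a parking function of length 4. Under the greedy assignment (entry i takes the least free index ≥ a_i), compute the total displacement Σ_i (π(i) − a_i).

Σπ(i) = 1+…+4 = 10; Σa = 1+3+3+1 = 8; disp = 10−8 = 2.

2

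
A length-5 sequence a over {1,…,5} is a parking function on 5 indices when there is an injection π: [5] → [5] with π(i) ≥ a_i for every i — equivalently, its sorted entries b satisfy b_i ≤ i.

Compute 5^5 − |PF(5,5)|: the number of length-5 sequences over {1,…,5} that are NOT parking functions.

|PF(5,5)| = 1·6^4 = 1 · 1296 = 1296 [KW]
One tuple (4,2,5,3,5) → sorted (2,3,4,5,5): b_1=2>1, not a PF.
5^5 − 1296 = 3125 − 1296 = 1829

1829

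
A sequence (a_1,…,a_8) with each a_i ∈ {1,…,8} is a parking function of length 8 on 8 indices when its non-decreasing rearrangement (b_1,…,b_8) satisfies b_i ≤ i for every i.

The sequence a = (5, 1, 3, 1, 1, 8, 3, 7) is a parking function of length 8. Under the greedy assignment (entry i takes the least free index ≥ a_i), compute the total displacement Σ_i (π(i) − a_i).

7

Σπ = 8·9/2 = 36 (π permutes [8]); Σa = 5+1+3+1+1+8+3+7 = 29; disp = 36−29 = 7.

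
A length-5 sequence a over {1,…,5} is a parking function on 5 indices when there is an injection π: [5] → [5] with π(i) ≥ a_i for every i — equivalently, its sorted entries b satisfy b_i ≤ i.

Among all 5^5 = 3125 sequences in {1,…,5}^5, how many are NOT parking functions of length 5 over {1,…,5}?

|PF| = (5+1−5)·(5+1)^{5−1} = 1 · 1296 = 1296 (Pollak)
E.g. (5,5,3,3,4) → sorted (3,3,4,5,5): b_1=3>1, not a PF.
5^5 − 1296 = 3125 − 1296 = 1829

1829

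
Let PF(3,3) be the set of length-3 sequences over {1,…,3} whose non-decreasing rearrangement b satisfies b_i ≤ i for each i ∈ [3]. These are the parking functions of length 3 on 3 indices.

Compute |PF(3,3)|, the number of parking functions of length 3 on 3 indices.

|PF(3,3)| = 1·4^2 = 1·16 = 16 [KW]
One tuple (1,1,3) → sorted (1,1,3): b_i ≤ i ∀i, a PF.

16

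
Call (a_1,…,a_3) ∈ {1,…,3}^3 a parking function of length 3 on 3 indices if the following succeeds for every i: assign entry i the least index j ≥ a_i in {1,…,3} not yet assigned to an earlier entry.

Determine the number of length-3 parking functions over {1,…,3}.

#PF = (3−3+1)·(3+1)^(3−1) = 1 · 16 = 16 (Pollak)
One tuple (2,1,1) → sorted (1,1,2): b_i ≤ i ∀i, a PF.

16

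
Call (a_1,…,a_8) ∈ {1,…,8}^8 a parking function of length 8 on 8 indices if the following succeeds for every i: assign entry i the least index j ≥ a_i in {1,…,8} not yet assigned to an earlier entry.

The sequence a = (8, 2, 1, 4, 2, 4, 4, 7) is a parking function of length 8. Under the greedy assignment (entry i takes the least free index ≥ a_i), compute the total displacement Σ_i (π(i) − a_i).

4

Σπ(i) = 1+…+8 = 36; Σa = 8+2+1+4+2+4+4+7 = 32; disp = 36−32 = 4.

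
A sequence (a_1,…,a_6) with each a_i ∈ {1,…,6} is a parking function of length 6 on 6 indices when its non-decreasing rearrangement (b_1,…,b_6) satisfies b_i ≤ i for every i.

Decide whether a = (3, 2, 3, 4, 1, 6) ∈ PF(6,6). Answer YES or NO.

Order a: b = (1, 2, 3, 3, 4, 6).
  b_1=1 ≤ 1
  b_2=2 ≤ 2
  b_3=3 ≤ 3
  b_4=3 ≤ 4
  b_5=4 ≤ 5
  b_6=6 ≤ 6
All bounds hold ⇒ YES

YES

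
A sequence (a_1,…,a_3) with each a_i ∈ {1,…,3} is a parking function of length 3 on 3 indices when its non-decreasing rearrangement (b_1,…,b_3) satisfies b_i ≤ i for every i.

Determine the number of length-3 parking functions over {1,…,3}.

16

#PF = (4−3)·4^(3−1) = 1×16 = 16 (Konheim–Weiss)
Check (1,2,3) → sorted (1,2,3): b_i ≤ i ∀i, a PF.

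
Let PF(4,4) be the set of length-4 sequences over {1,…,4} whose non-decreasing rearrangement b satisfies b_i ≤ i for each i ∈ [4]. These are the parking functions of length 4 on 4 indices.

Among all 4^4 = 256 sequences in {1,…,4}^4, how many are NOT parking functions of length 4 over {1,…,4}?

#PF = (4−4+1)·(4+1)^(4−1) = 1·125 = 125 (Konheim–Weiss)
Example (2,2,4,3) → sorted (2,2,3,4): b_1=2>1, not a PF.
4^4 − 125 = 256 − 125 = 131

131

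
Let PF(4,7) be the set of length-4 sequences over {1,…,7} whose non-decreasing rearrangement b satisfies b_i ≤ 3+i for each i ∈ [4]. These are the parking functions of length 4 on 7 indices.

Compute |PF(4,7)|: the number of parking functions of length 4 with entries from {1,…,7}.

2048

|PF| = (8−4)·8^(4−1) = 4×512 = 2048 (Pollak)
Example (4,7,3,6) → sorted (3,4,6,7): b_i ≤ 3+i ∀i, a PF.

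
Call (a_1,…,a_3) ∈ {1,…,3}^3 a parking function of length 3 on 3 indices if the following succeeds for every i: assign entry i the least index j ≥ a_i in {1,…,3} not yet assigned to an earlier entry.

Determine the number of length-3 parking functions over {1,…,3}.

#PF = (3+1−3)·(3+1)^{3−1} = 1·16 = 16 (Pollak)
E.g. (1,1,3) → sorted (1,1,3): b_i ≤ i ∀i, a PF.

16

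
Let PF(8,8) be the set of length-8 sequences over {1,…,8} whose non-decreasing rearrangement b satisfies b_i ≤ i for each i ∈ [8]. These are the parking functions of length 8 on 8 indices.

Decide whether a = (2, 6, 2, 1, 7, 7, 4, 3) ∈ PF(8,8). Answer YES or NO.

Sorted: b = (1, 2, 2, 3, 4, 6, 7, 7).
  b_1=1 ≤ 1
  b_2=2 ≤ 2
  b_3=2 ≤ 3
  b_4=3 ≤ 4
  b_5=4 ≤ 5
  b_6=6 ≤ 6
  b_7=7 ≤ 7
  b_8=7 ≤ 8
All bounds hold ⇒ YES

YES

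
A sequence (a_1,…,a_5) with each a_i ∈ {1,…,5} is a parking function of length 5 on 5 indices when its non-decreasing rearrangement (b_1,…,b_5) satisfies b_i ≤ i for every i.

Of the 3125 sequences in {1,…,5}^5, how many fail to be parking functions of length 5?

#PF = (5+1−5)·(5+1)^{5−1} = 1·1296 = 1296 (Pollak)
E.g. (2,4,5,5,5) → sorted (2,4,5,5,5): b_1=2>1, not a PF.
Total 3125; non-PF = 3125−1296 = 1829

1829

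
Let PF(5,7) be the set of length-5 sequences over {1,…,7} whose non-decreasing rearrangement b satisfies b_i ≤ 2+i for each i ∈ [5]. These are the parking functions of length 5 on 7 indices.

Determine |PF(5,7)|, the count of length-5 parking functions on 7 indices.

12288

|PF| = 3·8^4 = 3·4096 = 12288
Check (2,1,3,4,5) → sorted (1,2,3,4,5): b_i ≤ 2+i ∀i, a PF.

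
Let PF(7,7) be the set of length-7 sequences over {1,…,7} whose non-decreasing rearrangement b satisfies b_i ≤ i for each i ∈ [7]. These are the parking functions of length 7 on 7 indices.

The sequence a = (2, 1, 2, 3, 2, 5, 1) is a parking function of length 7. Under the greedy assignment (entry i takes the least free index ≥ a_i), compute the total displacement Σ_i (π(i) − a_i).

Σπ(i) = 1+…+7 = 28; Σa = 2+1+2+3+2+5+1 = 16; disp = 28−16 = 12.

12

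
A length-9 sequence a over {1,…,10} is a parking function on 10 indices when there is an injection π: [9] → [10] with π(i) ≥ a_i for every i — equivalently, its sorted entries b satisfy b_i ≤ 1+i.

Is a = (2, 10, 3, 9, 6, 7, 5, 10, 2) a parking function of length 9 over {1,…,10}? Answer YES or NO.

Sorted: b = (2, 2, 3, 5, 6, 7, 9, 10, 10).
  b_1=2 ≤ 2
  b_2=2 ≤ 3
  b_3=3 ≤ 4
  b_4=5 ≤ 5
  b_5=6 ≤ 6
  b_6=7 ≤ 7
  b_7=9 > 8
  fails at i=7 ⇒ NO

NO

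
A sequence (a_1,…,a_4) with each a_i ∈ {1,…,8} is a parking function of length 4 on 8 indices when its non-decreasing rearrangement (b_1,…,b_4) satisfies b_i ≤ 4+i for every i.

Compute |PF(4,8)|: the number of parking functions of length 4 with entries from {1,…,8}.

3645

#PF = (8−4+1)·(8+1)^(4−1) = 5×729 = 3645
Check (1,1,5,2) → sorted (1,1,2,5): b_i ≤ 4+i ∀i, a PF.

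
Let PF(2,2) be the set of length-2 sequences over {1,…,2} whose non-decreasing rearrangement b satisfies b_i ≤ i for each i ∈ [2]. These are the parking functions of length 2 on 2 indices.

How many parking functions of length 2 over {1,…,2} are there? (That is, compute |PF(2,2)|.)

3

#PF = (2−2+1)·(2+1)^(2−1) = 1 · 3 = 3 [KW]
E.g. (2,1) → sorted (1,2): b_i ≤ i ∀i, a PF.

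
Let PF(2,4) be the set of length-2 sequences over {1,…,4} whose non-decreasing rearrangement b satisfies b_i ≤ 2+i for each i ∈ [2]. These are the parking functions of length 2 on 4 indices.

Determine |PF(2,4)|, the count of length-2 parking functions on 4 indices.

15

Count = (5−2)·5^(2−1) = 3×5 = 15 (Konheim–Weiss)
Example (1,2) → sorted (1,2): b_i ≤ 2+i ∀i, a PF.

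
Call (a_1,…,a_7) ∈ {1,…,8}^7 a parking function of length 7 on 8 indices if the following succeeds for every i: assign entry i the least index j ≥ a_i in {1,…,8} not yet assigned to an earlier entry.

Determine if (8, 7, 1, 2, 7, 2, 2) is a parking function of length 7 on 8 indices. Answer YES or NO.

Sorted: b = (1, 2, 2, 2, 7, 7, 8).
  b_1=1 ≤ 2
  b_2=2 ≤ 3
  b_3=2 ≤ 4
  b_4=2 ≤ 5
  b_5=7 > 6
  fails at i=5 ⇒ NO

NO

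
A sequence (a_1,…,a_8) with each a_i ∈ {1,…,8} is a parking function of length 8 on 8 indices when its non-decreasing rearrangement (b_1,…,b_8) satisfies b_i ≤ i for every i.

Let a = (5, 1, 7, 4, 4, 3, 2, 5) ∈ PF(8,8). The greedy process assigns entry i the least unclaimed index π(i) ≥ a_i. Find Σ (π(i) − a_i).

5

Σπ(i) = 1+…+8 = 36; Σa = 5+1+7+4+4+3+2+5 = 31; disp = 36−31 = 5.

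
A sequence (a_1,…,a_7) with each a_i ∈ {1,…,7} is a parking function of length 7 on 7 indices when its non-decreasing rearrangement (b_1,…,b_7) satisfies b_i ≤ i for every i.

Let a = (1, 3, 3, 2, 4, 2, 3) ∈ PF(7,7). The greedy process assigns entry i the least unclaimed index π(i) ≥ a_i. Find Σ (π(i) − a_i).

10

Σπ = 7·8/2 = 28 (π permutes [7]); Σa = 1+3+3+2+4+2+3 = 18; disp = 28−18 = 10.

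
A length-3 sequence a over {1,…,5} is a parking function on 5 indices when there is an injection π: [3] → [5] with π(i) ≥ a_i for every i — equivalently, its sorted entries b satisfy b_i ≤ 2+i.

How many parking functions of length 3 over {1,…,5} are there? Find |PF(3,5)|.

|PF(3,5)| = 3·6^2 = 3·36 = 108 [KW]
Example (4,3,2) → sorted (2,3,4): b_i ≤ 2+i ∀i, a PF.

108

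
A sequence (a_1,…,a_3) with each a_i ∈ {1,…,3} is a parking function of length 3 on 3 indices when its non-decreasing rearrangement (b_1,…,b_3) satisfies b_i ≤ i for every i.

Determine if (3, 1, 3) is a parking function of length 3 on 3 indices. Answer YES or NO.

Order a: b = (1, 3, 3).
  b_1=1 ≤ 1
  b_2=3 > 2
  fails at i=2 ⇒ NO

NO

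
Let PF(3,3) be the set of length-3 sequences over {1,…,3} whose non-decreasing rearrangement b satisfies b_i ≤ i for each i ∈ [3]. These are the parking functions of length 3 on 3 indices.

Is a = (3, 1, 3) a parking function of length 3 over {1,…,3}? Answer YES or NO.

NO

Sorted: b = (1, 3, 3).
  b_1=1 ≤ 1
  b_2=3 > 2
  fails at i=2 ⇒ NO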